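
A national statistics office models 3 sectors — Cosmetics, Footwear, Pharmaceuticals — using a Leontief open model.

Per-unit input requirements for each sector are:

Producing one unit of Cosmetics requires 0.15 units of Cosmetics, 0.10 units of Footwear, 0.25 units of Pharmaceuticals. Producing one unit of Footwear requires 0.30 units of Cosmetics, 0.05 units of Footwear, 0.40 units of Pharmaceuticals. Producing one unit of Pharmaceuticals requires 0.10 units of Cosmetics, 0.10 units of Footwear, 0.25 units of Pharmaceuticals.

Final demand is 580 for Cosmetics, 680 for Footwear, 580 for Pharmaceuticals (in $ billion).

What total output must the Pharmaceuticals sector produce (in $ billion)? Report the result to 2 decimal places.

I − A =
  [   0.85    -0.30    -0.10]
  [  -0.10     0.95    -0.10]
  [  -0.25    -0.40     0.75]
Cofactors of I−A, C_ij = (−1)^(i+j)·(minor ij) (rows/columns in the sector order above):
  C_11 = (0.95)(0.75) − (-0.10)(-0.40) = 0.6725
  C_12 = −[(-0.10)(0.75) − (-0.10)(-0.25)] = 0.1000
  C_13 = (-0.10)(-0.40) − (0.95)(-0.25) = 0.2775
  C_21 = −[(-0.30)(0.75) − (-0.10)(-0.40)] = 0.2650
  C_22 = (0.85)(0.75) − (-0.10)(-0.25) = 0.6125
  C_23 = −[(0.85)(-0.40) − (-0.30)(-0.25)] = 0.4150
  C_31 = (-0.30)(-0.10) − (-0.10)(0.95) = 0.1250
  C_32 = −[(0.85)(-0.10) − (-0.10)(-0.10)] = 0.0950
  C_33 = (0.85)(0.95) − (-0.30)(-0.10) = 0.7775
det(I−A) = Σ_j (I−A)_1j·C_1j = (0.85)(0.6725) + (-0.30)(0.1000) + (-0.10)(0.2775) = 0.513875
adj(I−A) = Cᵀ =
  [ 0.6725   0.2650   0.1250]
  [ 0.1000   0.6125   0.0950]
  [ 0.2775   0.4150   0.7775]
(I − A)⁻¹ = adj(I−A) / det(I−A) ≈
  [   1.3087     0.5157     0.2432]
  [   0.1946     1.1919     0.1849]
  [   0.5400     0.8076     1.5130]
x = (I − A)⁻¹ d = adj(I−A)·d / det(I−A), with det(I−A) = 0.513875:
  x_C = (0.6725·580 + 0.2650·680 + 0.1250·580) / 0.513875 = 642.75 / 0.513875 ≈ 1250.79
  x_F = (0.1000·580 + 0.6125·680 + 0.0950·580) / 0.513875 = 529.60 / 0.513875 ≈ 1030.60
  x_P = (0.2775·580 + 0.4150·680 + 0.7775·580) / 0.513875 = 894.10 / 0.513875 ≈ 1739.92

x_P = 1739.92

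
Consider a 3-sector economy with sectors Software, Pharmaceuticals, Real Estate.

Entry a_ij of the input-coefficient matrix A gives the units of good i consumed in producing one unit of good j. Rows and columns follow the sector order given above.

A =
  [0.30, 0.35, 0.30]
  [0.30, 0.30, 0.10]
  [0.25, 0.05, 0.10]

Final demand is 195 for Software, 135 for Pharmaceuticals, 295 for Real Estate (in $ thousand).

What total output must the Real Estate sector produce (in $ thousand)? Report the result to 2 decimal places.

x_3 = 602.93

I − A =
  [   0.70    -0.35    -0.30]
  [  -0.30     0.70    -0.10]
  [  -0.25    -0.05     0.90]
Cofactors of I−A, C_ij = (−1)^(i+j)·(minor ij) (rows/columns in the sector order above):
  C_11 = (0.70)(0.90) − (-0.10)(-0.05) = 0.6250
  C_12 = −[(-0.30)(0.90) − (-0.10)(-0.25)] = 0.2950
  C_13 = (-0.30)(-0.05) − (0.70)(-0.25) = 0.1900
  C_21 = −[(-0.35)(0.90) − (-0.30)(-0.05)] = 0.3300
  C_22 = (0.70)(0.90) − (-0.30)(-0.25) = 0.5550
  C_23 = −[(0.70)(-0.05) − (-0.35)(-0.25)] = 0.1225
  C_31 = (-0.35)(-0.10) − (-0.30)(0.70) = 0.2450
  C_32 = −[(0.70)(-0.10) − (-0.30)(-0.30)] = 0.1600
  C_33 = (0.70)(0.70) − (-0.35)(-0.30) = 0.3850
det(I−A) = Σ_j (I−A)_1j·C_1j = (0.70)(0.6250) + (-0.35)(0.2950) + (-0.30)(0.1900) = 0.27725
adj(I−A) = Cᵀ =
  [ 0.6250   0.3300   0.2450]
  [ 0.2950   0.5550   0.1600]
  [ 0.1900   0.1225   0.3850]
(I − A)⁻¹ = adj(I−A) / det(I−A) ≈
  [   2.2543     1.1903     0.8837]
  [   1.0640     2.0018     0.5771]
  [   0.6853     0.4418     1.3886]
x = (I − A)⁻¹ d = adj(I−A)·d / det(I−A), with det(I−A) = 0.27725:
  x_1 = (0.6250·195 + 0.3300·135 + 0.2450·295) / 0.27725 = 238.70 / 0.27725 ≈ 860.96
  x_2 = (0.2950·195 + 0.5550·135 + 0.1600·295) / 0.27725 = 179.65 / 0.27725 ≈ 647.97
  x_3 = (0.1900·195 + 0.1225·135 + 0.3850·295) / 0.27725 = 167.1625 / 0.27725 ≈ 602.93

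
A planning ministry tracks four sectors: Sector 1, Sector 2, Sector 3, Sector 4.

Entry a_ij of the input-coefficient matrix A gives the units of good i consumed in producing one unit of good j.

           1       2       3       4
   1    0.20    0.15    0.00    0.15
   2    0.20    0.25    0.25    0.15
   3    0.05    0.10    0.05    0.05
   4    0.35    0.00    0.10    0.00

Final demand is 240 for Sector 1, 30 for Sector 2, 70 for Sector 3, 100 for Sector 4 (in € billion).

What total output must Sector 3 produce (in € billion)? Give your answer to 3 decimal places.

I − A =
  [   0.80    -0.15     0.00    -0.15]
  [  -0.20     0.75    -0.25    -0.15]
  [  -0.05    -0.10     0.95    -0.05]
  [  -0.35     0.00    -0.10     1.00]
Compute the cofactors C_ij = (−1)^(i+j)·(3×3 minor ij) of I−A; the adjugate is their transpose:
adj(I−A) = Cᵀ =
  [ 0.682250   0.143250   0.051000   0.126375]
  [ 0.256500   0.705375   0.201875   0.154375]
  [ 0.075875   0.084875   0.522750   0.050250]
  [ 0.246375   0.058625   0.070125   0.519625]
det(I−A) = Σ_j (I−A)_1j·C_1j = (0.80)(0.682250) + (-0.15)(0.256500) + (0.00)(0.075875) + (-0.15)(0.246375) = 0.47036875
(I − A)⁻¹ = adj(I−A) / det(I−A) ≈
  [   1.4505     0.3045     0.1084     0.2687]
  [   0.5453     1.4996     0.4292     0.3282]
  [   0.1613     0.1804     1.1114     0.1068]
  [   0.5238     0.1246     0.1491     1.1047]
x = (I − A)⁻¹ d = adj(I−A)·d / det(I−A), with det(I−A) = 0.47036875:
  x_1 = (0.682250·240 + 0.143250·30 + 0.051000·70 + 0.126375·100) / 0.47036875 = 184.245 / 0.47036875 ≈ 391.703
  x_2 = (0.256500·240 + 0.705375·30 + 0.201875·70 + 0.154375·100) / 0.47036875 = 112.29 / 0.47036875 ≈ 238.728
  x_3 = (0.075875·240 + 0.084875·30 + 0.522750·70 + 0.050250·100) / 0.47036875 = 62.37375 / 0.47036875 ≈ 132.606
  x_4 = (0.246375·240 + 0.058625·30 + 0.070125·70 + 0.519625·100) / 0.47036875 = 117.76 / 0.47036875 ≈ 250.357

x_3 = 132.606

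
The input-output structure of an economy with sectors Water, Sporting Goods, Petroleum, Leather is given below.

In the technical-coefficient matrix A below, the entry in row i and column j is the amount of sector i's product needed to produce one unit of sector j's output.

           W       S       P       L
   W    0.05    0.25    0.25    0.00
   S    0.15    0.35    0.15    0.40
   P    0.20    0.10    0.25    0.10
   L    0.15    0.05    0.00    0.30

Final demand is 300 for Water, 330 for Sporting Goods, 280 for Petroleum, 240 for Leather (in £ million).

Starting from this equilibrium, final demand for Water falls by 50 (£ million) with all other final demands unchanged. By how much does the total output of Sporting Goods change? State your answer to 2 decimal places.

I − A =
  [   0.95    -0.25    -0.25     0.00]
  [  -0.15     0.65    -0.15    -0.40]
  [  -0.20    -0.10     0.75    -0.10]
  [  -0.15    -0.05     0.00     0.70]
Compute the cofactors C_ij = (−1)^(i+j)·(3×3 minor ij) of I−A; the adjugate is their transpose:
adj(I−A) = Cᵀ =
  [ 0.3150   0.1500   0.1350   0.1050]
  [ 0.1470   0.4600   0.1410   0.2830]
  [ 0.1140   0.1100   0.3720   0.1160]
  [ 0.0780   0.0650   0.0390   0.3770]
det(I−A) = Σ_j (I−A)_1j·C_1j = (0.95)(0.3150) + (-0.25)(0.1470) + (-0.25)(0.1140) + (0.00)(0.0780) = 0.2340
(I − A)⁻¹ = adj(I−A) / det(I−A) ≈
  [   1.3462     0.6410     0.5769     0.4487]
  [   0.6282     1.9658     0.6026     1.2094]
  [   0.4872     0.4701     1.5897     0.4957]
  [   0.3333     0.2778     0.1667     1.6111]
Δx = (I − A)⁻¹ Δd with Δd having -50 in the Water component and 0 elsewhere.
So Δx_S = L_SW · (-50), where L_SW = adj(I−A)_SW / det(I−A) = 0.1470 / 0.2340.
Δx_S = 0.1470 × (-50) / 0.2340 = -7.35 / 0.2340 ≈ -31.41.

Δx_S = -31.41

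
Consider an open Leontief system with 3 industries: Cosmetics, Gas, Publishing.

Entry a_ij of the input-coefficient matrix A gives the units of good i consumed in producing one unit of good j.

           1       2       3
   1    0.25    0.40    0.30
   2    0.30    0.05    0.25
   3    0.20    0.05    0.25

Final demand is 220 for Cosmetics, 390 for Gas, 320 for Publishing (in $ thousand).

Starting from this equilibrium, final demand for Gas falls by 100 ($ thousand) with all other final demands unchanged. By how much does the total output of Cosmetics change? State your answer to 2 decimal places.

I − A =
  [   0.75    -0.40    -0.30]
  [  -0.30     0.95    -0.25]
  [  -0.20    -0.05     0.75]
Cofactors of I−A, C_ij = (−1)^(i+j)·(minor ij) (rows/columns in the sector order above):
  C_11 = (0.95)(0.75) − (-0.25)(-0.05) = 0.7000
  C_12 = −[(-0.30)(0.75) − (-0.25)(-0.20)] = 0.2750
  C_13 = (-0.30)(-0.05) − (0.95)(-0.20) = 0.2050
  C_21 = −[(-0.40)(0.75) − (-0.30)(-0.05)] = 0.3150
  C_22 = (0.75)(0.75) − (-0.30)(-0.20) = 0.5025
  C_23 = −[(0.75)(-0.05) − (-0.40)(-0.20)] = 0.1175
  C_31 = (-0.40)(-0.25) − (-0.30)(0.95) = 0.3850
  C_32 = −[(0.75)(-0.25) − (-0.30)(-0.30)] = 0.2775
  C_33 = (0.75)(0.95) − (-0.40)(-0.30) = 0.5925
det(I−A) = Σ_j (I−A)_1j·C_1j = (0.75)(0.7000) + (-0.40)(0.2750) + (-0.30)(0.2050) = 0.3535
adj(I−A) = Cᵀ =
  [ 0.7000   0.3150   0.3850]
  [ 0.2750   0.5025   0.2775]
  [ 0.2050   0.1175   0.5925]
(I − A)⁻¹ = adj(I−A) / det(I−A) ≈
  [   1.9802     0.8911     1.0891]
  [   0.7779     1.4215     0.7850]
  [   0.5799     0.3324     1.6761]
Δx = (I − A)⁻¹ Δd with Δd having -100 in the Gas component and 0 elsewhere.
So Δx_1 = L_12 · (-100), where L_12 = adj(I−A)_12 / det(I−A) = 0.3150 / 0.3535.
Δx_1 = 0.3150 × (-100) / 0.3535 = -31.50 / 0.3535 ≈ -89.11.

Δx_1 = -89.11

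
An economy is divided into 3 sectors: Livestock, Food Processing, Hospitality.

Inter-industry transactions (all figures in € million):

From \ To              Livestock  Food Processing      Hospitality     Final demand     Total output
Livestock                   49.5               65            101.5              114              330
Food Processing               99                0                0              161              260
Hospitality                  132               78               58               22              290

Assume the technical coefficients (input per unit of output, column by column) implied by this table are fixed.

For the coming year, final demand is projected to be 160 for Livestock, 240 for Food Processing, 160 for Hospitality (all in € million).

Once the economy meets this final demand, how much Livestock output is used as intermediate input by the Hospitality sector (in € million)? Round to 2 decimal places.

z_13 = 224.44

Technical coefficients a_ij = z_ij / X_j:
  a_11 = 49.5/330 = 0.15, a_21 = 99/330 = 0.30, a_31 = 132/330 = 0.40
  a_12 = 65/260 = 0.25, a_22 = 0/260 = 0.00, a_32 = 78/260 = 0.30
  a_13 = 101.5/290 = 0.35, a_23 = 0/290 = 0.00, a_33 = 58/290 = 0.20
I − A =
  [   0.85    -0.25    -0.35]
  [  -0.30     1.00     0.00]
  [  -0.40    -0.30     0.80]
Cofactors of I−A, C_ij = (−1)^(i+j)·(minor ij) (rows/columns in the sector order above):
  C_11 = (1.00)(0.80) − (0.00)(-0.30) = 0.8000
  C_12 = −[(-0.30)(0.80) − (0.00)(-0.40)] = 0.2400
  C_13 = (-0.30)(-0.30) − (1.00)(-0.40) = 0.4900
  C_21 = −[(-0.25)(0.80) − (-0.35)(-0.30)] = 0.3050
  C_22 = (0.85)(0.80) − (-0.35)(-0.40) = 0.5400
  C_23 = −[(0.85)(-0.30) − (-0.25)(-0.40)] = 0.3550
  C_31 = (-0.25)(0.00) − (-0.35)(1.00) = 0.3500
  C_32 = −[(0.85)(0.00) − (-0.35)(-0.30)] = 0.1050
  C_33 = (0.85)(1.00) − (-0.25)(-0.30) = 0.7750
det(I−A) = Σ_j (I−A)_1j·C_1j = (0.85)(0.8000) + (-0.25)(0.2400) + (-0.35)(0.4900) = 0.4485
adj(I−A) = Cᵀ =
  [ 0.8000   0.3050   0.3500]
  [ 0.2400   0.5400   0.1050]
  [ 0.4900   0.3550   0.7750]
(I − A)⁻¹ = adj(I−A) / det(I−A) ≈
  [   1.7837     0.6800     0.7804]
  [   0.5351     1.2040     0.2341]
  [   1.0925     0.7915     1.7280]
First solve x = (I − A)⁻¹ d = adj(I−A)·d / det(I−A); in particular x_3 = (0.4900·160 + 0.3550·240 + 0.7750·160) / 0.4485 = 287.60 / 0.4485 ≈ 641.2486.
Intermediate flow from 1 to 3: z_13 = a_13 · x_3 = 0.35 × 287.60 / 0.4485 = 100.66 / 0.4485 ≈ 224.44.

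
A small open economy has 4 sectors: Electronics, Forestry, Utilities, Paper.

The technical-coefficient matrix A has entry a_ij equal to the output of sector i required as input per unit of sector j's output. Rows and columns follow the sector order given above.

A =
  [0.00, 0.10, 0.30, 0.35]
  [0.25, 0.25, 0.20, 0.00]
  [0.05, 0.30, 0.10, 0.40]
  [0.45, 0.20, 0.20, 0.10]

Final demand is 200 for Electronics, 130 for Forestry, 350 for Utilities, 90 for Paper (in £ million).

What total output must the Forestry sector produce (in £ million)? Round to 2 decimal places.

I − A =
  [   1.00    -0.10    -0.30    -0.35]
  [  -0.25     0.75    -0.20     0.00]
  [  -0.05    -0.30     0.90    -0.40]
  [  -0.45    -0.20    -0.20     0.90]
Compute the cofactors C_ij = (−1)^(i+j)·(3×3 minor ij) of I−A; the adjugate is their transpose:
adj(I−A) = Cᵀ =
  [ 0.477500   0.262000   0.287000   0.313250]
  [ 0.227500   0.517250   0.233500   0.192250]
  [ 0.256250   0.328750   0.516875   0.329375]
  [ 0.346250   0.319000   0.310250   0.557750]
det(I−A) = Σ_j (I−A)_1j·C_1j = (1.00)(0.477500) + (-0.10)(0.227500) + (-0.30)(0.256250) + (-0.35)(0.346250) = 0.2566875
(I − A)⁻¹ = adj(I−A) / det(I−A) ≈
  [   1.8602     1.0207     1.1181     1.2204]
  [   0.8863     2.0151     0.9097     0.7490]
  [   0.9983     1.2807     2.0136     1.2832]
  [   1.3489     1.2428     1.2087     2.1729]
x = (I − A)⁻¹ d = adj(I−A)·d / det(I−A), with det(I−A) = 0.2566875:
  x_E = (0.477500·200 + 0.262000·130 + 0.287000·350 + 0.313250·90) / 0.2566875 = 258.2025 / 0.2566875 ≈ 1005.90
  x_F = (0.227500·200 + 0.517250·130 + 0.233500·350 + 0.192250·90) / 0.2566875 = 211.77 / 0.2566875 ≈ 825.01
  x_U = (0.256250·200 + 0.328750·130 + 0.516875·350 + 0.329375·90) / 0.2566875 = 304.5375 / 0.2566875 ≈ 1186.41
  x_P = (0.346250·200 + 0.319000·130 + 0.310250·350 + 0.557750·90) / 0.2566875 = 269.505 / 0.2566875 ≈ 1049.93

x_F = 825.01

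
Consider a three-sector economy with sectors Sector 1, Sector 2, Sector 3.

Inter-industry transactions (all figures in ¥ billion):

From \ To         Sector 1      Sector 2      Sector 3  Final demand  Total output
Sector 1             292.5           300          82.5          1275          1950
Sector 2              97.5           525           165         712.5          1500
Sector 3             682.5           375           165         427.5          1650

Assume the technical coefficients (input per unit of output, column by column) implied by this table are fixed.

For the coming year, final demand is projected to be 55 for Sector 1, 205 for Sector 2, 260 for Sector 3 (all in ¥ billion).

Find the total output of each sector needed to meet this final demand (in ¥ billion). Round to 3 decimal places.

Technical coefficients a_ij = z_ij / X_j:
  a_11 = 292.5/1950 = 0.15, a_21 = 97.5/1950 = 0.05, a_31 = 682.5/1950 = 0.35
  a_12 = 300/1500 = 0.20, a_22 = 525/1500 = 0.35, a_32 = 375/1500 = 0.25
  a_13 = 82.5/1650 = 0.05, a_23 = 165/1650 = 0.10, a_33 = 165/1650 = 0.10
I − A =
  [   0.85    -0.20    -0.05]
  [  -0.05     0.65    -0.10]
  [  -0.35    -0.25     0.90]
Cofactors of I−A, C_ij = (−1)^(i+j)·(minor ij) (rows/columns in the sector order above):
  C_11 = (0.65)(0.90) − (-0.10)(-0.25) = 0.5600
  C_12 = −[(-0.05)(0.90) − (-0.10)(-0.35)] = 0.0800
  C_13 = (-0.05)(-0.25) − (0.65)(-0.35) = 0.2400
  C_21 = −[(-0.20)(0.90) − (-0.05)(-0.25)] = 0.1925
  C_22 = (0.85)(0.90) − (-0.05)(-0.35) = 0.7475
  C_23 = −[(0.85)(-0.25) − (-0.20)(-0.35)] = 0.2825
  C_31 = (-0.20)(-0.10) − (-0.05)(0.65) = 0.0525
  C_32 = −[(0.85)(-0.10) − (-0.05)(-0.05)] = 0.0875
  C_33 = (0.85)(0.65) − (-0.20)(-0.05) = 0.5425
det(I−A) = Σ_j (I−A)_1j·C_1j = (0.85)(0.5600) + (-0.20)(0.0800) + (-0.05)(0.2400) = 0.4480
adj(I−A) = Cᵀ =
  [ 0.5600   0.1925   0.0525]
  [ 0.0800   0.7475   0.0875]
  [ 0.2400   0.2825   0.5425]
(I − A)⁻¹ = adj(I−A) / det(I−A) ≈
  [   1.2500     0.4297     0.1172]
  [   0.1786     1.6685     0.1953]
  [   0.5357     0.6306     1.2109]
x = (I − A)⁻¹ d = adj(I−A)·d / det(I−A), with det(I−A) = 0.4480:
  x_1 = (0.5600·55 + 0.1925·205 + 0.0525·260) / 0.4480 = 83.9125 / 0.4480 ≈ 187.305
  x_2 = (0.0800·55 + 0.7475·205 + 0.0875·260) / 0.4480 = 180.3875 / 0.4480 ≈ 402.651
  x_3 = (0.2400·55 + 0.2825·205 + 0.5425·260) / 0.4480 = 212.1625 / 0.4480 ≈ 473.577

x_1 = 187.305, x_2 = 402.651, x_3 = 473.577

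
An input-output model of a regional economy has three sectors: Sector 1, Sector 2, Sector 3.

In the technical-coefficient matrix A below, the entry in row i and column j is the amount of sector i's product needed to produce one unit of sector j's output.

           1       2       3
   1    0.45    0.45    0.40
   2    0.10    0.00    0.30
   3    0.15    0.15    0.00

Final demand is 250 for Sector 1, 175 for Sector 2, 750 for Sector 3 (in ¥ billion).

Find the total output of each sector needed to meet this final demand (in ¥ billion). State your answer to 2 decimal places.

I − A =
  [   0.55    -0.45    -0.40]
  [  -0.10     1.00    -0.30]
  [  -0.15    -0.15     1.00]
Cofactors of I−A, C_ij = (−1)^(i+j)·(minor ij) (rows/columns in the sector order above):
  C_11 = (1.00)(1.00) − (-0.30)(-0.15) = 0.9550
  C_12 = −[(-0.10)(1.00) − (-0.30)(-0.15)] = 0.1450
  C_13 = (-0.10)(-0.15) − (1.00)(-0.15) = 0.1650
  C_21 = −[(-0.45)(1.00) − (-0.40)(-0.15)] = 0.5100
  C_22 = (0.55)(1.00) − (-0.40)(-0.15) = 0.4900
  C_23 = −[(0.55)(-0.15) − (-0.45)(-0.15)] = 0.1500
  C_31 = (-0.45)(-0.30) − (-0.40)(1.00) = 0.5350
  C_32 = −[(0.55)(-0.30) − (-0.40)(-0.10)] = 0.2050
  C_33 = (0.55)(1.00) − (-0.45)(-0.10) = 0.5050
det(I−A) = Σ_j (I−A)_1j·C_1j = (0.55)(0.9550) + (-0.45)(0.1450) + (-0.40)(0.1650) = 0.3940
adj(I−A) = Cᵀ =
  [ 0.9550   0.5100   0.5350]
  [ 0.1450   0.4900   0.2050]
  [ 0.1650   0.1500   0.5050]
(I − A)⁻¹ = adj(I−A) / det(I−A) ≈
  [   2.4239     1.2944     1.3579]
  [   0.3680     1.2437     0.5203]
  [   0.4188     0.3807     1.2817]
x = (I − A)⁻¹ d = adj(I−A)·d / det(I−A), with det(I−A) = 0.3940:
  x_1 = (0.9550·250 + 0.5100·175 + 0.5350·750) / 0.3940 = 729.25 / 0.3940 ≈ 1850.89
  x_2 = (0.1450·250 + 0.4900·175 + 0.2050·750) / 0.3940 = 275.75 / 0.3940 ≈ 699.87
  x_3 = (0.1650·250 + 0.1500·175 + 0.5050·750) / 0.3940 = 446.25 / 0.3940 ≈ 1132.61

x_1 = 1850.89, x_2 = 699.87, x_3 = 1132.61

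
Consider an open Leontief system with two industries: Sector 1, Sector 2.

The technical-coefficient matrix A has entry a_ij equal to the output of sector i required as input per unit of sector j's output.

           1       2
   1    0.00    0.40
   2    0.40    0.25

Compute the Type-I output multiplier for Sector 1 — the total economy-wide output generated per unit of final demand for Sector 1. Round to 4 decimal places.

m_1 = 1.9492

I − A =
  [   1.00    -0.40]
  [  -0.40     0.75]
det(I−A) = (1.00)(0.75) − (-0.40)(-0.40) = 0.5900
adj(I−A) = [[0.75, 0.40], [0.40, 1.00]]
(I − A)⁻¹ = adj(I−A) / det(I−A) ≈
  [   1.27119     0.67797]
  [   0.67797     1.69492]
The output multiplier for sector j is the column-j sum of the Leontief inverse (I − A)⁻¹ = adj(I−A) / det(I−A).
Column 1 of adj(I−A): (0.75, 0.40); det(I−A) = 0.5900.
m_1 = (0.75 + 0.40) / 0.5900 = 1.15 / 0.5900 ≈ 1.9492.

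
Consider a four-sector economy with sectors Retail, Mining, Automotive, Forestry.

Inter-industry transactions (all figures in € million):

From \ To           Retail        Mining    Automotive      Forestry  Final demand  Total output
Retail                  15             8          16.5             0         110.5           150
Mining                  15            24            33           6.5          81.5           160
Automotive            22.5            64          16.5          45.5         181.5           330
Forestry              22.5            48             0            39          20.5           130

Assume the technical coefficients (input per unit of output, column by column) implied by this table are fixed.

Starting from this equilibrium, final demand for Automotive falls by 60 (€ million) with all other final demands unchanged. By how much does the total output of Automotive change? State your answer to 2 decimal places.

Technical coefficients a_ij = z_ij / X_j:
  a_11 = 15/150 = 0.10, a_21 = 15/150 = 0.10, a_31 = 22.5/150 = 0.15, a_41 = 22.5/150 = 0.15
  a_12 = 8/160 = 0.05, a_22 = 24/160 = 0.15, a_32 = 64/160 = 0.40, a_42 = 48/160 = 0.30
  a_13 = 16.5/330 = 0.05, a_23 = 33/330 = 0.10, a_33 = 16.5/330 = 0.05, a_43 = 0/330 = 0.00
  a_14 = 0/130 = 0.00, a_24 = 6.5/130 = 0.05, a_34 = 45.5/130 = 0.35, a_44 = 39/130 = 0.30
I − A =
  [   0.90    -0.05    -0.05     0.00]
  [  -0.10     0.85    -0.10    -0.05]
  [  -0.15    -0.40     0.95    -0.35]
  [  -0.15    -0.30     0.00     0.70]
Compute the cofactors C_ij = (−1)^(i+j)·(3×3 minor ij) of I−A; the adjugate is their transpose:
adj(I−A) = Cᵀ =
  [ 0.512500   0.052500   0.032500   0.020000]
  [ 0.089375   0.590625   0.066875   0.075625]
  [ 0.173125   0.354375   0.518125   0.284375]
  [ 0.148125   0.264375   0.035625   0.676875]
det(I−A) = Σ_j (I−A)_1j·C_1j = (0.90)(0.512500) + (-0.05)(0.089375) + (-0.05)(0.173125) + (0.00)(0.148125) = 0.448125
(I − A)⁻¹ = adj(I−A) / det(I−A) ≈
  [   1.1437     0.1172     0.0725     0.0446]
  [   0.1994     1.3180     0.1492     0.1688]
  [   0.3863     0.7908     1.1562     0.6346]
  [   0.3305     0.5900     0.0795     1.5105]
Δx = (I − A)⁻¹ Δd with Δd having -60 in the Automotive component and 0 elsewhere.
So Δx_3 = L_33 · (-60), where L_33 = adj(I−A)_33 / det(I−A) = 0.518125 / 0.448125.
Δx_3 = 0.518125 × (-60) / 0.448125 = -31.0875 / 0.448125 ≈ -69.37.

Δx_3 = -69.37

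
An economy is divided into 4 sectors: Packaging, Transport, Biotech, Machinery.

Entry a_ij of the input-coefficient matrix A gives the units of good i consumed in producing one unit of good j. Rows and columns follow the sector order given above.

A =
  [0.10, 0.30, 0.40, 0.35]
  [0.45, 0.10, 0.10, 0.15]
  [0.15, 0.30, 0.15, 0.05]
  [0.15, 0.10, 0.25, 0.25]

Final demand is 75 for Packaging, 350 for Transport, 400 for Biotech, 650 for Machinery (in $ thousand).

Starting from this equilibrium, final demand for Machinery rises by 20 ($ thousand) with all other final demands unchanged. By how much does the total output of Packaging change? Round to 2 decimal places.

Δx_P = 32.33

I − A =
  [   0.90    -0.30    -0.40    -0.35]
  [  -0.45     0.90    -0.10    -0.15]
  [  -0.15    -0.30     0.85    -0.05]
  [  -0.15    -0.10    -0.25     0.75]
Compute the cofactors C_ij = (−1)^(i+j)·(3×3 minor ij) of I−A; the adjugate is their transpose:
adj(I−A) = Cᵀ =
  [ 0.515500   0.335500   0.380000   0.333000]
  [ 0.318000   0.456750   0.279375   0.258375]
  [ 0.216000   0.232500   0.423000   0.175500]
  [ 0.217500   0.205500   0.254250   0.434250]
det(I−A) = Σ_j (I−A)_1j·C_1j = (0.90)(0.515500) + (-0.30)(0.318000) + (-0.40)(0.216000) + (-0.35)(0.217500) = 0.206025
(I − A)⁻¹ = adj(I−A) / det(I−A) ≈
  [   2.5021     1.6284     1.8444     1.6163]
  [   1.5435     2.2170     1.3560     1.2541]
  [   1.0484     1.1285     2.0531     0.8518]
  [   1.0557     0.9975     1.2341     2.1078]
Δx = (I − A)⁻¹ Δd with Δd having +20 in the Machinery component and 0 elsewhere.
So Δx_P = L_PM · (+20), where L_PM = adj(I−A)_PM / det(I−A) = 0.333000 / 0.206025.
Δx_P = 0.333000 × (+20) / 0.206025 = 6.66 / 0.206025 ≈ 32.33.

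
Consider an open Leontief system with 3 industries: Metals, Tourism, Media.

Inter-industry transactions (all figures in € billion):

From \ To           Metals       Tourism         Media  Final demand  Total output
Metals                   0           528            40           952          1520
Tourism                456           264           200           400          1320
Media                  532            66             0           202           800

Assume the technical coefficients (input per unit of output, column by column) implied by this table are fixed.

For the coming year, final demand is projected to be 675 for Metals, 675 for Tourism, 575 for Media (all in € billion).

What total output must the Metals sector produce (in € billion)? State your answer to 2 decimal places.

x_1 = 1430.59

Technical coefficients a_ij = z_ij / X_j:
  a_11 = 0/1520 = 0.00, a_21 = 456/1520 = 0.30, a_31 = 532/1520 = 0.35
  a_12 = 528/1320 = 0.40, a_22 = 264/1320 = 0.20, a_32 = 66/1320 = 0.05
  a_13 = 40/800 = 0.05, a_23 = 200/800 = 0.25, a_33 = 0/800 = 0.00
I − A =
  [   1.00    -0.40    -0.05]
  [  -0.30     0.80    -0.25]
  [  -0.35    -0.05     1.00]
Cofactors of I−A, C_ij = (−1)^(i+j)·(minor ij) (rows/columns in the sector order above):
  C_11 = (0.80)(1.00) − (-0.25)(-0.05) = 0.7875
  C_12 = −[(-0.30)(1.00) − (-0.25)(-0.35)] = 0.3875
  C_13 = (-0.30)(-0.05) − (0.80)(-0.35) = 0.2950
  C_21 = −[(-0.40)(1.00) − (-0.05)(-0.05)] = 0.4025
  C_22 = (1.00)(1.00) − (-0.05)(-0.35) = 0.9825
  C_23 = −[(1.00)(-0.05) − (-0.40)(-0.35)] = 0.1900
  C_31 = (-0.40)(-0.25) − (-0.05)(0.80) = 0.1400
  C_32 = −[(1.00)(-0.25) − (-0.05)(-0.30)] = 0.2650
  C_33 = (1.00)(0.80) − (-0.40)(-0.30) = 0.6800
det(I−A) = Σ_j (I−A)_1j·C_1j = (1.00)(0.7875) + (-0.40)(0.3875) + (-0.05)(0.2950) = 0.61775
adj(I−A) = Cᵀ =
  [ 0.7875   0.4025   0.1400]
  [ 0.3875   0.9825   0.2650]
  [ 0.2950   0.1900   0.6800]
(I − A)⁻¹ = adj(I−A) / det(I−A) ≈
  [   1.2748     0.6516     0.2266]
  [   0.6273     1.5904     0.4290]
  [   0.4775     0.3076     1.1008]
x = (I − A)⁻¹ d = adj(I−A)·d / det(I−A), with det(I−A) = 0.61775:
  x_1 = (0.7875·675 + 0.4025·675 + 0.1400·575) / 0.61775 = 883.75 / 0.61775 ≈ 1430.59
  x_2 = (0.3875·675 + 0.9825·675 + 0.2650·575) / 0.61775 = 1077.125 / 0.61775 ≈ 1743.63
  x_3 = (0.2950·675 + 0.1900·675 + 0.6800·575) / 0.61775 = 718.375 / 0.61775 ≈ 1162.89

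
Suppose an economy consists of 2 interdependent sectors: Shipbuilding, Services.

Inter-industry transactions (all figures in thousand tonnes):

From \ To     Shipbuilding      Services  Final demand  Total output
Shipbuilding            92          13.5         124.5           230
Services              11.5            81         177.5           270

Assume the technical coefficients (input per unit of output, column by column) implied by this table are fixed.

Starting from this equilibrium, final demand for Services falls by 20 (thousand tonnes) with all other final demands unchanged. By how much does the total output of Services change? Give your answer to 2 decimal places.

Δx_2 = -28.74

Technical coefficients a_ij = z_ij / X_j:
  a_11 = 92/230 = 0.40, a_21 = 11.5/230 = 0.05
  a_12 = 13.5/270 = 0.05, a_22 = 81/270 = 0.30
I − A =
  [   0.60    -0.05]
  [  -0.05     0.70]
det(I−A) = (0.60)(0.70) − (-0.05)(-0.05) = 0.4175
adj(I−A) = [[0.70, 0.05], [0.05, 0.60]]
(I − A)⁻¹ = adj(I−A) / det(I−A) ≈
  [   1.6766     0.1198]
  [   0.1198     1.4371]
Δx = (I − A)⁻¹ Δd with Δd having -20 in the Services component and 0 elsewhere.
So Δx_2 = L_22 · (-20), where L_22 = adj(I−A)_22 / det(I−A) = 0.60 / 0.4175.
Δx_2 = 0.60 × (-20) / 0.4175 = -12.00 / 0.4175 ≈ -28.74.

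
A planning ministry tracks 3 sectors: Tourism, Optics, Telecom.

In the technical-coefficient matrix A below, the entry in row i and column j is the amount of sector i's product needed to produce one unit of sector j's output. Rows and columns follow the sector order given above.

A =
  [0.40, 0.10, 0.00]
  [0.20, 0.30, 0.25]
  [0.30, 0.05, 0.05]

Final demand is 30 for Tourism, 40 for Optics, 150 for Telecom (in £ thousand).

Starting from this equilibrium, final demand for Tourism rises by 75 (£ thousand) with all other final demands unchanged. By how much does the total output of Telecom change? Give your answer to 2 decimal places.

I − A =
  [   0.60    -0.10     0.00]
  [  -0.20     0.70    -0.25]
  [  -0.30    -0.05     0.95]
Cofactors of I−A, C_ij = (−1)^(i+j)·(minor ij) (rows/columns in the sector order above):
  C_11 = (0.70)(0.95) − (-0.25)(-0.05) = 0.6525
  C_12 = −[(-0.20)(0.95) − (-0.25)(-0.30)] = 0.2650
  C_13 = (-0.20)(-0.05) − (0.70)(-0.30) = 0.2200
  C_21 = −[(-0.10)(0.95) − (0.00)(-0.05)] = 0.0950
  C_22 = (0.60)(0.95) − (0.00)(-0.30) = 0.5700
  C_23 = −[(0.60)(-0.05) − (-0.10)(-0.30)] = 0.0600
  C_31 = (-0.10)(-0.25) − (0.00)(0.70) = 0.0250
  C_32 = −[(0.60)(-0.25) − (0.00)(-0.20)] = 0.1500
  C_33 = (0.60)(0.70) − (-0.10)(-0.20) = 0.4000
det(I−A) = Σ_j (I−A)_1j·C_1j = (0.60)(0.6525) + (-0.10)(0.2650) + (0.00)(0.2200) = 0.3650
adj(I−A) = Cᵀ =
  [ 0.6525   0.0950   0.0250]
  [ 0.2650   0.5700   0.1500]
  [ 0.2200   0.0600   0.4000]
(I − A)⁻¹ = adj(I−A) / det(I−A) ≈
  [   1.7877     0.2603     0.0685]
  [   0.7260     1.5616     0.4110]
  [   0.6027     0.1644     1.0959]
Δx = (I − A)⁻¹ Δd with Δd having +75 in the Tourism component and 0 elsewhere.
So Δx_3 = L_31 · (+75), where L_31 = adj(I−A)_31 / det(I−A) = 0.2200 / 0.3650.
Δx_3 = 0.2200 × (+75) / 0.3650 = 16.50 / 0.3650 ≈ 45.21.

Δx_3 = 45.21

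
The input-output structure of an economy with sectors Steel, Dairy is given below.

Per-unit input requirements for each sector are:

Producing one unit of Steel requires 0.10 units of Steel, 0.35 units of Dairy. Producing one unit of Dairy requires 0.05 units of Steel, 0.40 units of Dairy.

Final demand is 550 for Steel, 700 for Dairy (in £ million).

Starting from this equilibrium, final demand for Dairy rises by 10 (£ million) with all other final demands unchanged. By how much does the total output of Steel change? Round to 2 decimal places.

Δx_1 = 0.96

I − A =
  [   0.90    -0.05]
  [  -0.35     0.60]
det(I−A) = (0.90)(0.60) − (-0.05)(-0.35) = 0.5225
adj(I−A) = [[0.60, 0.05], [0.35, 0.90]]
(I − A)⁻¹ = adj(I−A) / det(I−A) ≈
  [   1.1483     0.0957]
  [   0.6699     1.7225]
Δx = (I − A)⁻¹ Δd with Δd having +10 in the Dairy component and 0 elsewhere.
So Δx_1 = L_12 · (+10), where L_12 = adj(I−A)_12 / det(I−A) = 0.05 / 0.5225.
Δx_1 = 0.05 × (+10) / 0.5225 = 0.50 / 0.5225 ≈ 0.96.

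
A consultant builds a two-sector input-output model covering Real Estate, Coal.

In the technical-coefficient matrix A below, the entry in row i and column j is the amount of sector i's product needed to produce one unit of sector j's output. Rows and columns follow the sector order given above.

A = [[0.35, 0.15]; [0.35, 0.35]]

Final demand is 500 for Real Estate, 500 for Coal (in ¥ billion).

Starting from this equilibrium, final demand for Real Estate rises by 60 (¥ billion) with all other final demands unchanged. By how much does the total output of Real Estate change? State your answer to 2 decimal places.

I − A =
  [   0.65    -0.15]
  [  -0.35     0.65]
det(I−A) = (0.65)(0.65) − (-0.15)(-0.35) = 0.3700
adj(I−A) = [[0.65, 0.15], [0.35, 0.65]]
(I − A)⁻¹ = adj(I−A) / det(I−A) ≈
  [   1.7568     0.4054]
  [   0.9459     1.7568]
Δx = (I − A)⁻¹ Δd with Δd having +60 in the Real Estate component and 0 elsewhere.
So Δx_R = L_RR · (+60), where L_RR = adj(I−A)_RR / det(I−A) = 0.65 / 0.3700.
Δx_R = 0.65 × (+60) / 0.3700 = 39.00 / 0.3700 ≈ 105.41.

Δx_R = 105.41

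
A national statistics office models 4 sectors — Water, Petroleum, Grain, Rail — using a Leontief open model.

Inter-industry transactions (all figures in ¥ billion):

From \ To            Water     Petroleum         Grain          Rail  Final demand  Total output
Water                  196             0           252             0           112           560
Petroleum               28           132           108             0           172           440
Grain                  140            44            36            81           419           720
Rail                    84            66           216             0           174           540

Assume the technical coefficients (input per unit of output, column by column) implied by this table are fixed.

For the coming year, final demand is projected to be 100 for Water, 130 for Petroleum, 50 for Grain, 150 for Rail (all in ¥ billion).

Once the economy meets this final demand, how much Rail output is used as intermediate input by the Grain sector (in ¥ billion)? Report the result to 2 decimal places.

Technical coefficients a_ij = z_ij / X_j:
  a_WW = 196/560 = 0.35, a_PW = 28/560 = 0.05, a_GW = 140/560 = 0.25, a_RW = 84/560 = 0.15
  a_WP = 0/440 = 0.00, a_PP = 132/440 = 0.30, a_GP = 44/440 = 0.10, a_RP = 66/440 = 0.15
  a_WG = 252/720 = 0.35, a_PG = 108/720 = 0.15, a_GG = 36/720 = 0.05, a_RG = 216/720 = 0.30
  a_WR = 0/540 = 0.00, a_PR = 0/540 = 0.00, a_GR = 81/540 = 0.15, a_RR = 0/540 = 0.00
I − A =
  [   0.65     0.00    -0.35     0.00]
  [  -0.05     0.70    -0.15     0.00]
  [  -0.25    -0.10     0.95    -0.15]
  [  -0.15    -0.15    -0.30     1.00]
Compute the cofactors C_ij = (−1)^(i+j)·(3×3 minor ij) of I−A; the adjugate is their transpose:
adj(I−A) = Cᵀ =
  [ 0.615125   0.042875   0.245000   0.036750]
  [ 0.086125   0.492875   0.115000   0.017250]
  [ 0.196875   0.079625   0.455000   0.068250]
  [ 0.164250   0.104250   0.190500   0.359500]
det(I−A) = Σ_j (I−A)_1j·C_1j = (0.65)(0.615125) + (0.00)(0.086125) + (-0.35)(0.196875) + (0.00)(0.164250) = 0.330925
(I − A)⁻¹ = adj(I−A) / det(I−A) ≈
  [   1.8588     0.1296     0.7403     0.1111]
  [   0.2603     1.4894     0.3475     0.0521]
  [   0.5949     0.2406     1.3749     0.2062]
  [   0.4963     0.3150     0.5757     1.0863]
First solve x = (I − A)⁻¹ d = adj(I−A)·d / det(I−A); in particular x_G = (0.196875·100 + 0.079625·130 + 0.455000·50 + 0.068250·150) / 0.330925 = 63.02625 / 0.330925 ≈ 190.4548.
Intermediate flow from R to G: z_RG = a_RG · x_G = 0.30 × 63.02625 / 0.330925 = 18.907875 / 0.330925 ≈ 57.14.

z_RG = 57.14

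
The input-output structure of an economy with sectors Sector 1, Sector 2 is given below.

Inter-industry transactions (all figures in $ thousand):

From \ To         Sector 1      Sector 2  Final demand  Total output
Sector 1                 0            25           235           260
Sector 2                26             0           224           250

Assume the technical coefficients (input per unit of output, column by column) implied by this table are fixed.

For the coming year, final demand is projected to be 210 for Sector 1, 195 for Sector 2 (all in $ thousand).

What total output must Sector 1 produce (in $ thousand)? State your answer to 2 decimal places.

x_1 = 231.82

Technical coefficients a_ij = z_ij / X_j:
  a_11 = 0/260 = 0.00, a_21 = 26/260 = 0.10
  a_12 = 25/250 = 0.10, a_22 = 0/250 = 0.00
I − A =
  [   1.00    -0.10]
  [  -0.10     1.00]
det(I−A) = (1.00)(1.00) − (-0.10)(-0.10) = 0.9900
adj(I−A) = [[1.00, 0.10], [0.10, 1.00]]
(I − A)⁻¹ = adj(I−A) / det(I−A) ≈
  [   1.0101     0.1010]
  [   0.1010     1.0101]
x = (I − A)⁻¹ d = adj(I−A)·d / det(I−A), with det(I−A) = 0.9900:
  x_1 = (1.00·210 + 0.10·195) / 0.9900 = 229.50 / 0.9900 ≈ 231.82
  x_2 = (0.10·210 + 1.00·195) / 0.9900 = 216.00 / 0.9900 ≈ 218.18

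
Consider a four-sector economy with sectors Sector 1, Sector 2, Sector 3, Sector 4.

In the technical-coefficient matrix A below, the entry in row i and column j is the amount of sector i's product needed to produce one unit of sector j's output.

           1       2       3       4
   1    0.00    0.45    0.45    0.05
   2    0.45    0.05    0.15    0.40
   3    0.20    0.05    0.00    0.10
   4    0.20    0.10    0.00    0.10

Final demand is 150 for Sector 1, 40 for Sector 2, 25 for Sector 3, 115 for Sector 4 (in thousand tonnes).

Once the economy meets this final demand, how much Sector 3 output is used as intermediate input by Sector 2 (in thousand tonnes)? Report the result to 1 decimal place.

I − A =
  [   1.00    -0.45    -0.45    -0.05]
  [  -0.45     0.95    -0.15    -0.40]
  [  -0.20    -0.05     1.00    -0.10]
  [  -0.20    -0.10     0.00     0.90]
Compute the cofactors C_ij = (−1)^(i+j)·(3×3 minor ij) of I−A; the adjugate is their transpose:
adj(I−A) = Cᵀ =
  [ 0.806750   0.434750   0.428250   0.285625]
  [ 0.515000   0.800000   0.351750   0.423250]
  [ 0.210750   0.145500   0.585000   0.141375]
  [ 0.236500   0.185500   0.134250   0.630875]
det(I−A) = Σ_j (I−A)_1j·C_1j = (1.00)(0.806750) + (-0.45)(0.515000) + (-0.45)(0.210750) + (-0.05)(0.236500) = 0.4683375
(I − A)⁻¹ = adj(I−A) / det(I−A) ≈
  [   1.7226     0.9283     0.9144     0.6099]
  [   1.0996     1.7082     0.7511     0.9037]
  [   0.4500     0.3107     1.2491     0.3019]
  [   0.5050     0.3961     0.2867     1.3471]
First solve x = (I − A)⁻¹ d = adj(I−A)·d / det(I−A); in particular x_2 = (0.515000·150 + 0.800000·40 + 0.351750·25 + 0.423250·115) / 0.4683375 = 166.7175 / 0.4683375 ≈ 355.977.
Intermediate flow from 3 to 2: z_32 = a_32 · x_2 = 0.05 × 166.7175 / 0.4683375 = 8.335875 / 0.4683375 ≈ 17.8.

z_32 = 17.8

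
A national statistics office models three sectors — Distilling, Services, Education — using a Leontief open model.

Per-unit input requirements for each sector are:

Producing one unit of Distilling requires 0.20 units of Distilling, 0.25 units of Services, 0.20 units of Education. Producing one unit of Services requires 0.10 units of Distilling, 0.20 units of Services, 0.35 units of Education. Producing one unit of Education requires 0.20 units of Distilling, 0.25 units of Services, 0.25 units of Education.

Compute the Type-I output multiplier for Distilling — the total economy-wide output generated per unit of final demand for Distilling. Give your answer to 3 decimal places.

I − A =
  [   0.80    -0.10    -0.20]
  [  -0.25     0.80    -0.25]
  [  -0.20    -0.35     0.75]
Cofactors of I−A, C_ij = (−1)^(i+j)·(minor ij) (rows/columns in the sector order above):
  C_11 = (0.80)(0.75) − (-0.25)(-0.35) = 0.5125
  C_12 = −[(-0.25)(0.75) − (-0.25)(-0.20)] = 0.2375
  C_13 = (-0.25)(-0.35) − (0.80)(-0.20) = 0.2475
  C_21 = −[(-0.10)(0.75) − (-0.20)(-0.35)] = 0.1450
  C_22 = (0.80)(0.75) − (-0.20)(-0.20) = 0.5600
  C_23 = −[(0.80)(-0.35) − (-0.10)(-0.20)] = 0.3000
  C_31 = (-0.10)(-0.25) − (-0.20)(0.80) = 0.1850
  C_32 = −[(0.80)(-0.25) − (-0.20)(-0.25)] = 0.2500
  C_33 = (0.80)(0.80) − (-0.10)(-0.25) = 0.6150
det(I−A) = Σ_j (I−A)_1j·C_1j = (0.80)(0.5125) + (-0.10)(0.2375) + (-0.20)(0.2475) = 0.33675
adj(I−A) = Cᵀ =
  [ 0.5125   0.1450   0.1850]
  [ 0.2375   0.5600   0.2500]
  [ 0.2475   0.3000   0.6150]
(I − A)⁻¹ = adj(I−A) / det(I−A) ≈
  [   1.5219     0.4306     0.5494]
  [   0.7053     1.6630     0.7424]
  [   0.7350     0.8909     1.8263]
The output multiplier for sector j is the column-j sum of the Leontief inverse (I − A)⁻¹ = adj(I−A) / det(I−A).
Column 1 of adj(I−A): (0.5125, 0.2375, 0.2475); det(I−A) = 0.33675.
m_1 = (0.5125 + 0.2375 + 0.2475) / 0.33675 = 0.9975 / 0.33675 ≈ 2.962.

m_1 = 2.962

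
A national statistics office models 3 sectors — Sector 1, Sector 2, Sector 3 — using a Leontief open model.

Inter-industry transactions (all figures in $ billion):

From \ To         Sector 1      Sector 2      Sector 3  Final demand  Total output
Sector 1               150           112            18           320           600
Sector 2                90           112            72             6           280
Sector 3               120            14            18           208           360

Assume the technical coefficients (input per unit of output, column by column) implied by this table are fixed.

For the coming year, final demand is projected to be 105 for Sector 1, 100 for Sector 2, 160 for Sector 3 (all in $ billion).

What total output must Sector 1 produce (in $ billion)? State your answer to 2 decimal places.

x_1 = 336.59

Technical coefficients a_ij = z_ij / X_j:
  a_11 = 150/600 = 0.25, a_21 = 90/600 = 0.15, a_31 = 120/600 = 0.20
  a_12 = 112/280 = 0.40, a_22 = 112/280 = 0.40, a_32 = 14/280 = 0.05
  a_13 = 18/360 = 0.05, a_23 = 72/360 = 0.20, a_33 = 18/360 = 0.05
I − A =
  [   0.75    -0.40    -0.05]
  [  -0.15     0.60    -0.20]
  [  -0.20    -0.05     0.95]
Cofactors of I−A, C_ij = (−1)^(i+j)·(minor ij) (rows/columns in the sector order above):
  C_11 = (0.60)(0.95) − (-0.20)(-0.05) = 0.5600
  C_12 = −[(-0.15)(0.95) − (-0.20)(-0.20)] = 0.1825
  C_13 = (-0.15)(-0.05) − (0.60)(-0.20) = 0.1275
  C_21 = −[(-0.40)(0.95) − (-0.05)(-0.05)] = 0.3825
  C_22 = (0.75)(0.95) − (-0.05)(-0.20) = 0.7025
  C_23 = −[(0.75)(-0.05) − (-0.40)(-0.20)] = 0.1175
  C_31 = (-0.40)(-0.20) − (-0.05)(0.60) = 0.1100
  C_32 = −[(0.75)(-0.20) − (-0.05)(-0.15)] = 0.1575
  C_33 = (0.75)(0.60) − (-0.40)(-0.15) = 0.3900
det(I−A) = Σ_j (I−A)_1j·C_1j = (0.75)(0.5600) + (-0.40)(0.1825) + (-0.05)(0.1275) = 0.340625
adj(I−A) = Cᵀ =
  [ 0.5600   0.3825   0.1100]
  [ 0.1825   0.7025   0.1575]
  [ 0.1275   0.1175   0.3900]
(I − A)⁻¹ = adj(I−A) / det(I−A) ≈
  [   1.6440     1.1229     0.3229]
  [   0.5358     2.0624     0.4624]
  [   0.3743     0.3450     1.1450]
x = (I − A)⁻¹ d = adj(I−A)·d / det(I−A), with det(I−A) = 0.340625:
  x_1 = (0.5600·105 + 0.3825·100 + 0.1100·160) / 0.340625 = 114.65 / 0.340625 ≈ 336.59
  x_2 = (0.1825·105 + 0.7025·100 + 0.1575·160) / 0.340625 = 114.6125 / 0.340625 ≈ 336.48
  x_3 = (0.1275·105 + 0.1175·100 + 0.3900·160) / 0.340625 = 87.5375 / 0.340625 ≈ 256.99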